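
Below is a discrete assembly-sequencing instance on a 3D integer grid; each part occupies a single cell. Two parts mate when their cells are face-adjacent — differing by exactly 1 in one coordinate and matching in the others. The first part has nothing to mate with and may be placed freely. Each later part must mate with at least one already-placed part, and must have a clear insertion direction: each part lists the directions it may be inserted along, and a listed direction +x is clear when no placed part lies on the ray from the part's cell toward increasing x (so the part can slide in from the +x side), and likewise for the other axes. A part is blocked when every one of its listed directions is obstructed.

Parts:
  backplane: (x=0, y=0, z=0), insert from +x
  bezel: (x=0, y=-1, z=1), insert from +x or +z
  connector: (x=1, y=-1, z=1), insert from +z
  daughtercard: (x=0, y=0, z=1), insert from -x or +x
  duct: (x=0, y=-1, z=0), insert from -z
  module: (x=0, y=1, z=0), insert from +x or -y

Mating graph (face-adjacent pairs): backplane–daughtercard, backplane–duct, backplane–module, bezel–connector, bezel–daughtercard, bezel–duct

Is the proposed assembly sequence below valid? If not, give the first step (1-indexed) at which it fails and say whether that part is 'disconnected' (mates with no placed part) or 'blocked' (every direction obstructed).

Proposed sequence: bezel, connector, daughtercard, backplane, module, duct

1. bezel@(0, -1, 1) [+x clear] — {bezel}
2. connector@(1, -1, 1) [+z clear] — {bezel, connector}
3. daughtercard@(0, 0, 1) [-x clear] — {bezel, connector, daughtercard}
4. backplane@(0, 0, 0) [+x clear] — {backplane, bezel, connector, daughtercard}
5. module@(0, 1, 0) [+x clear] — {backplane, bezel, connector, daughtercard, module}
6. duct@(0, -1, 0) [-z clear] — {backplane, bezel, connector, daughtercard, duct, module}

Valid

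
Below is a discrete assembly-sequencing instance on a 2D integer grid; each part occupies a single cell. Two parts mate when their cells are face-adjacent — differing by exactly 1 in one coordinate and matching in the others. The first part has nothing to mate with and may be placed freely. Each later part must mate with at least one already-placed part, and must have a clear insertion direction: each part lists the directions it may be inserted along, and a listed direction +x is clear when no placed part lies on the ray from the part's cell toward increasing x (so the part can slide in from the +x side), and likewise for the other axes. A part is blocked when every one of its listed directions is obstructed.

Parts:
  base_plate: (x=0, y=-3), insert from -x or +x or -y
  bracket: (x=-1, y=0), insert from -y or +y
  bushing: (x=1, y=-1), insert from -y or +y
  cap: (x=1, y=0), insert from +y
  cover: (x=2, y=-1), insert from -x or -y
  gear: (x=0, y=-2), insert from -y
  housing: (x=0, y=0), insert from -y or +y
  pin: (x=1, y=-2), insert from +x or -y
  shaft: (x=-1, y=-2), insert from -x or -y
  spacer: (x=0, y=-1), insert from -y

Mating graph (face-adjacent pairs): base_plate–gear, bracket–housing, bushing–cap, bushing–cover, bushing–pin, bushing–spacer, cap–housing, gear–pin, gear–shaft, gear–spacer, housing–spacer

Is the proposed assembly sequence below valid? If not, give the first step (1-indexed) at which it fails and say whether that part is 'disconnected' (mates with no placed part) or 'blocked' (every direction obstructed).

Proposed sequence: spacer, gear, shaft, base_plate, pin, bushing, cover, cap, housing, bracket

1. spacer@(0, -1) [-y clear] — {spacer}
2. gear@(0, -2) [-y clear] — {gear, spacer}
3. shaft@(-1, -2) [-x clear] — {gear, shaft, spacer}
4. base_plate@(0, -3) [-x clear] — {base_plate, gear, shaft, spacer}
5. pin@(1, -2) [+x clear] — {base_plate, gear, pin, shaft, spacer}
6. bushing@(1, -1) [+y clear] — {base_plate, bushing, gear, pin, shaft, spacer}
7. cover@(2, -1) [-y clear] — {base_plate, bushing, cover, gear, pin, shaft, spacer}
8. cap@(1, 0) [+y clear] — {base_plate, bushing, cap, cover, gear, pin, shaft, spacer}
9. housing@(0, 0) [+y clear] — {base_plate, bushing, cap, cover, gear, housing, pin, shaft, spacer}
10. bracket@(-1, 0) [+y clear] — {base_plate, bracket, bushing, cap, cover, gear, housing, pin, shaft, spacer}

Valid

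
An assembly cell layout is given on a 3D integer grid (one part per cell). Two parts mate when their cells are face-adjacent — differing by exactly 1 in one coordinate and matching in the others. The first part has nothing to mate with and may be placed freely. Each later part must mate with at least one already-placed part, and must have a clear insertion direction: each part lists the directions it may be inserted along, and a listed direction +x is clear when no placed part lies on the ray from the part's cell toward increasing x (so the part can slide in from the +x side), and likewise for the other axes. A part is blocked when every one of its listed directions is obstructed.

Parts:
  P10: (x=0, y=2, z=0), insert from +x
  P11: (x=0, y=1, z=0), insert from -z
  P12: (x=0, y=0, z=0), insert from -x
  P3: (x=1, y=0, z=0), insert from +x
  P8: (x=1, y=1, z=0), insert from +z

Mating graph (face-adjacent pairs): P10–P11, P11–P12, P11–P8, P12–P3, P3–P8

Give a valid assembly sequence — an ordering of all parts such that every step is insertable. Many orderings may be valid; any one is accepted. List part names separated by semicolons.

P11; P8; P12; P3; P10

1. P11@(0, 1, 0) [-z clear] — {P11}
2. P8@(1, 1, 0) [+z clear] — {P11, P8}
3. P12@(0, 0, 0) [-x clear] — {P11, P12, P8}
4. P3@(1, 0, 0) [+x clear] — {P11, P12, P3, P8}
5. P10@(0, 2, 0) [+x clear] — {P10, P11, P12, P3, P8}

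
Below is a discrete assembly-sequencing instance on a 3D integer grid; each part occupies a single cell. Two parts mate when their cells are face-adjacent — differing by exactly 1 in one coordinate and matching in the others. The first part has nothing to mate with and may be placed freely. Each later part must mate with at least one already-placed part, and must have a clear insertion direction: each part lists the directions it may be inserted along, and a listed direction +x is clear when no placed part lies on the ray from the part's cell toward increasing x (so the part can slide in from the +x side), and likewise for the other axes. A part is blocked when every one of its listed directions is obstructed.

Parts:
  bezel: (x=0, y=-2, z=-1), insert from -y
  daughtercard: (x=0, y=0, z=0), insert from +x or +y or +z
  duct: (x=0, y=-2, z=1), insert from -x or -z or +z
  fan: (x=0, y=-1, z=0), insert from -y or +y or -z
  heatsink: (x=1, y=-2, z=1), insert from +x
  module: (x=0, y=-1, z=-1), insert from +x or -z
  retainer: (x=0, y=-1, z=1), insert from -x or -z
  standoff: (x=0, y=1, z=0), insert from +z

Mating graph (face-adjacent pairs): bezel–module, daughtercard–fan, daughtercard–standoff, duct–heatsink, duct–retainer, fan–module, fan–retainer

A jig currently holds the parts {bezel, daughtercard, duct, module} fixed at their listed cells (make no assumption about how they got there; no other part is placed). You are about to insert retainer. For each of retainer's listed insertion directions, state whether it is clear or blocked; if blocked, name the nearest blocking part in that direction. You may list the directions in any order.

-x: ray from retainer(0, -1, 1) has no placed part ⇒ clear
-z: nearest on ray is module@(0, -1, -1) ⇒ blocked

-x: clear; -z: blocked by module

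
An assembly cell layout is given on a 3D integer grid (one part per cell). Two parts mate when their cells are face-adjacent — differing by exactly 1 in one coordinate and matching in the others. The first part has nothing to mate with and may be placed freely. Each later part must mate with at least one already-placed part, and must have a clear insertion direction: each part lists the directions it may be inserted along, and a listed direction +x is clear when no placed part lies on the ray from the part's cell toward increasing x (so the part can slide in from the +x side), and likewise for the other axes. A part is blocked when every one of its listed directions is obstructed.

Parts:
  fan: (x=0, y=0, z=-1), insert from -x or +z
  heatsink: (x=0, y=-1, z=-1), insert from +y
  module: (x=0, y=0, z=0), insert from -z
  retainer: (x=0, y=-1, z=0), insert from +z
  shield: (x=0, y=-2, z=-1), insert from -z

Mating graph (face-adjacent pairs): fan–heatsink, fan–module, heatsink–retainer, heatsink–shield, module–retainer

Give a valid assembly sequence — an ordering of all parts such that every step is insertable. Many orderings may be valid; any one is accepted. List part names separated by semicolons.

module; retainer; heatsink; fan; shield

1. module@(0, 0, 0) [-z clear] — {module}
2. retainer@(0, -1, 0) [+z clear] — {module, retainer}
3. heatsink@(0, -1, -1) [+y clear] — {heatsink, module, retainer}
4. fan@(0, 0, -1) [-x clear] — {fan, heatsink, module, retainer}
5. shield@(0, -2, -1) [-z clear] — {fan, heatsink, module, retainer, shield}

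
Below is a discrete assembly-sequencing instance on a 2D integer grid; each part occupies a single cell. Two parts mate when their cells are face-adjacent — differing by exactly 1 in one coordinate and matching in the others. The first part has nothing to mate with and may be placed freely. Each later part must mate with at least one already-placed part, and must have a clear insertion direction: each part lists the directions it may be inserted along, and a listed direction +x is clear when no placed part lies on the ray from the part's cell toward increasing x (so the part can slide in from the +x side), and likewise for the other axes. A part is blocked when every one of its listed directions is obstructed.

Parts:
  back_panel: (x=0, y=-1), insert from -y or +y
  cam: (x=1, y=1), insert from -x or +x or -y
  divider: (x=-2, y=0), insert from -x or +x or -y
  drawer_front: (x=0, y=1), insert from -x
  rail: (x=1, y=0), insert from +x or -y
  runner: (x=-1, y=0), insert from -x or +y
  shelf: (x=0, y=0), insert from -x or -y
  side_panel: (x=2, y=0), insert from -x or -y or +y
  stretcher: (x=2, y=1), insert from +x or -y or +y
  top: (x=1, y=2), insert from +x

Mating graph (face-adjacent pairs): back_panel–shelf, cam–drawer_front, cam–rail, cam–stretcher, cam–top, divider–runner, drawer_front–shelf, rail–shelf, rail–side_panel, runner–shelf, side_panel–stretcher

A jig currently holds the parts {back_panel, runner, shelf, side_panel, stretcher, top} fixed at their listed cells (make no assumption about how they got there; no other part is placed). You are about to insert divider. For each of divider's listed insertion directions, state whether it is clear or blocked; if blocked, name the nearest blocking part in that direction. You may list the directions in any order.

-x: ray from divider(-2, 0) has no placed part ⇒ clear
+x: nearest on ray is runner@(-1, 0) ⇒ blocked
-y: ray from divider(-2, 0) has no placed part ⇒ clear

+x: blocked by runner; -x: clear; -y: clear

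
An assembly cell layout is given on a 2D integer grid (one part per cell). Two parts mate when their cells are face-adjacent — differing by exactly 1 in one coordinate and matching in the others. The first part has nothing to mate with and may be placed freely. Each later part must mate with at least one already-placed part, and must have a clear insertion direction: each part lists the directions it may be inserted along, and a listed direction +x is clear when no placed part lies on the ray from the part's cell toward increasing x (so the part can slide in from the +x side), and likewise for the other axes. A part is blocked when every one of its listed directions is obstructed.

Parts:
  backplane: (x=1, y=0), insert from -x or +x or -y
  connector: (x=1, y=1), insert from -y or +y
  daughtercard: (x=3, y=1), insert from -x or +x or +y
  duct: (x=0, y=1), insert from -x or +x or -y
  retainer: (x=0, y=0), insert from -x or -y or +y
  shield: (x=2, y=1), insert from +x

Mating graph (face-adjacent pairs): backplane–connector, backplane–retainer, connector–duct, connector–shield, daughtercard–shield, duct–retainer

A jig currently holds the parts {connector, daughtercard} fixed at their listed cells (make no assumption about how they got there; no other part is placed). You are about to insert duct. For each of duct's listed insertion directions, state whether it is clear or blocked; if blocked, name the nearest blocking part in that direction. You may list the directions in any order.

+x: blocked by connector; -x: clear; -y: clear

-x: ray from duct(0, 1) has no placed part ⇒ clear
+x: nearest on ray is connector@(1, 1) ⇒ blocked
-y: ray from duct(0, 1) has no placed part ⇒ clear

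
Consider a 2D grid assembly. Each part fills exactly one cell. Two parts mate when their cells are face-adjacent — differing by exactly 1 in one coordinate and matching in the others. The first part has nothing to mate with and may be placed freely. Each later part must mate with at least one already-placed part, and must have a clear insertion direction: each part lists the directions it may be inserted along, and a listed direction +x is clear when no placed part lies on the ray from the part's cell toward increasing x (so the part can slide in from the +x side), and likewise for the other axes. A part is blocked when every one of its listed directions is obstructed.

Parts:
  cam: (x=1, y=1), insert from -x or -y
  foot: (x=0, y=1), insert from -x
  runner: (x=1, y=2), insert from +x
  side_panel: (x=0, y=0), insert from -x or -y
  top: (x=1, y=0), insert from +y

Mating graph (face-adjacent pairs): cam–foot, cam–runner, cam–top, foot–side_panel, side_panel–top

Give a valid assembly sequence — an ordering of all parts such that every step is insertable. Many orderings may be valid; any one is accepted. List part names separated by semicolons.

1. side_panel@(0, 0) [-x clear] — {side_panel}
2. top@(1, 0) [+y clear] — {side_panel, top}
3. cam@(1, 1) [-x clear] — {cam, side_panel, top}
4. runner@(1, 2) [+x clear] — {cam, runner, side_panel, top}
5. foot@(0, 1) [-x clear] — {cam, foot, runner, side_panel, top}

side_panel; top; cam; runner; foot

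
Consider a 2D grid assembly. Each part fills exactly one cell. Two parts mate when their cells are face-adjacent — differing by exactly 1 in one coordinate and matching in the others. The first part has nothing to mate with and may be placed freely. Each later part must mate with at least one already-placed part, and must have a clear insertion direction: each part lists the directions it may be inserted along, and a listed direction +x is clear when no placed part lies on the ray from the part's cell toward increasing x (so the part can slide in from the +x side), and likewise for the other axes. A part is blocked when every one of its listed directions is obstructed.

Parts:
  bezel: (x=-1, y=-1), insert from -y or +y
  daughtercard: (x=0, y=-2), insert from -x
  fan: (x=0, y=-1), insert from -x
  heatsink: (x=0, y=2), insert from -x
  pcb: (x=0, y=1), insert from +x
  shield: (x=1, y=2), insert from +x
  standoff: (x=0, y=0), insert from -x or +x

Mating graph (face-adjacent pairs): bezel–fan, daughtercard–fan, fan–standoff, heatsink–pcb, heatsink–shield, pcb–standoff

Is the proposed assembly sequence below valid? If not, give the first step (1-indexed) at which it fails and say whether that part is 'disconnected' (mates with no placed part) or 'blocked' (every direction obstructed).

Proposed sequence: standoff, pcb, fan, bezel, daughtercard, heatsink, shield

Valid

1. standoff@(0, 0) [-x clear] — {standoff}
2. pcb@(0, 1) [+x clear] — {pcb, standoff}
3. fan@(0, -1) [-x clear] — {fan, pcb, standoff}
4. bezel@(-1, -1) [-y clear] — {bezel, fan, pcb, standoff}
5. daughtercard@(0, -2) [-x clear] — {bezel, daughtercard, fan, pcb, standoff}
6. heatsink@(0, 2) [-x clear] — {bezel, daughtercard, fan, heatsink, pcb, standoff}
7. shield@(1, 2) [+x clear] — {bezel, daughtercard, fan, heatsink, pcb, shield, standoff}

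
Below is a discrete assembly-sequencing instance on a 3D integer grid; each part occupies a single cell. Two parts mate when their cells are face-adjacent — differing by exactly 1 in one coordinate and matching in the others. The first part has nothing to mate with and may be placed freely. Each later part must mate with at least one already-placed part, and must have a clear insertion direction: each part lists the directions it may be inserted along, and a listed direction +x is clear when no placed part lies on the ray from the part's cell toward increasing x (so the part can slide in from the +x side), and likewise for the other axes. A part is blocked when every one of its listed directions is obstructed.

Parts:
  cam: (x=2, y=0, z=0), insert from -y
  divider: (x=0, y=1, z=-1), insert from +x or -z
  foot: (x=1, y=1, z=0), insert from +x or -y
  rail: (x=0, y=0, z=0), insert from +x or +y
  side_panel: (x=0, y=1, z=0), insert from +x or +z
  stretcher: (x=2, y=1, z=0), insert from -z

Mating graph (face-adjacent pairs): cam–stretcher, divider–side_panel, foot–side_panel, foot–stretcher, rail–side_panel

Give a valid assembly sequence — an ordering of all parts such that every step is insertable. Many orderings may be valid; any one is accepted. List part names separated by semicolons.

side_panel; divider; rail; foot; stretcher; cam

1. side_panel@(0, 1, 0) [+x clear] — {side_panel}
2. divider@(0, 1, -1) [+x clear] — {divider, side_panel}
3. rail@(0, 0, 0) [+x clear] — {divider, rail, side_panel}
4. foot@(1, 1, 0) [+x clear] — {divider, foot, rail, side_panel}
5. stretcher@(2, 1, 0) [-z clear] — {divider, foot, rail, side_panel, stretcher}
6. cam@(2, 0, 0) [-y clear] — {cam, divider, foot, rail, side_panel, stretcher}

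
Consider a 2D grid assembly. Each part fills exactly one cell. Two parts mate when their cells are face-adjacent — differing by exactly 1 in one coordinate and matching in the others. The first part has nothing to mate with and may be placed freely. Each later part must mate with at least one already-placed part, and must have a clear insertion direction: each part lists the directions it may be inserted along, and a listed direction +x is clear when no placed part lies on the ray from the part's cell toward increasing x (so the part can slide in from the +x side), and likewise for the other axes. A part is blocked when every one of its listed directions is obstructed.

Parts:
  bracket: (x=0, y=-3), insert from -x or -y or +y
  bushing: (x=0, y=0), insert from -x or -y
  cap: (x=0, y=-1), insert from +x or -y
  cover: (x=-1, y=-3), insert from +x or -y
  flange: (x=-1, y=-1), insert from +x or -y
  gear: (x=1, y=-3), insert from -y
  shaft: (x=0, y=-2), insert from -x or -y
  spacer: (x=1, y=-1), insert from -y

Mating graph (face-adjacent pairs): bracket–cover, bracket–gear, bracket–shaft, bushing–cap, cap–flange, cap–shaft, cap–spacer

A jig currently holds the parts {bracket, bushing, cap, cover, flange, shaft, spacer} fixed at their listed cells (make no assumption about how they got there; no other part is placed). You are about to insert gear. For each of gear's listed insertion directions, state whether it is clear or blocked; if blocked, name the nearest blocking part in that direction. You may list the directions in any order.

-y: ray from gear(1, -3) has no placed part ⇒ clear

-y: clear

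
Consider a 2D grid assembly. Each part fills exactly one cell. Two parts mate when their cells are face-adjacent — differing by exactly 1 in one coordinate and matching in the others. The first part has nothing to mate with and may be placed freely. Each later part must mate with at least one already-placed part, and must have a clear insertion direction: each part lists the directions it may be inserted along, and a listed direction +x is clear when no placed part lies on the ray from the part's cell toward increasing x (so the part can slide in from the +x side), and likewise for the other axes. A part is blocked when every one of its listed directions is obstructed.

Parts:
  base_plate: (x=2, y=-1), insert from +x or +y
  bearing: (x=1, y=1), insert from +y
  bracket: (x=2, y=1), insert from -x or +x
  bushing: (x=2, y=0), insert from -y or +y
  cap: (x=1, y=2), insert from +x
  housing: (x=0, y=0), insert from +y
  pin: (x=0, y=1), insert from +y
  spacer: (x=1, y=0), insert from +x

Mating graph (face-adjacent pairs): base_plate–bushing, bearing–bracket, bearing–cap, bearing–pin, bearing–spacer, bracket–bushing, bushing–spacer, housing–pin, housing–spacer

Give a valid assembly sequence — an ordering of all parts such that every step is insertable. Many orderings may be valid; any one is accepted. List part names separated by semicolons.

housing; spacer; pin; bushing; base_plate; bracket; bearing; cap

1. housing@(0, 0) [+y clear] — {housing}
2. spacer@(1, 0) [+x clear] — {housing, spacer}
3. pin@(0, 1) [+y clear] — {housing, pin, spacer}
4. bushing@(2, 0) [-y clear] — {bushing, housing, pin, spacer}
5. base_plate@(2, -1) [+x clear] — {base_plate, bushing, housing, pin, spacer}
6. bracket@(2, 1) [+x clear] — {base_plate, bracket, bushing, housing, pin, spacer}
7. bearing@(1, 1) [+y clear] — {base_plate, bearing, bracket, bushing, housing, pin, spacer}
8. cap@(1, 2) [+x clear] — {base_plate, bearing, bracket, bushing, cap, housing, pin, spacer}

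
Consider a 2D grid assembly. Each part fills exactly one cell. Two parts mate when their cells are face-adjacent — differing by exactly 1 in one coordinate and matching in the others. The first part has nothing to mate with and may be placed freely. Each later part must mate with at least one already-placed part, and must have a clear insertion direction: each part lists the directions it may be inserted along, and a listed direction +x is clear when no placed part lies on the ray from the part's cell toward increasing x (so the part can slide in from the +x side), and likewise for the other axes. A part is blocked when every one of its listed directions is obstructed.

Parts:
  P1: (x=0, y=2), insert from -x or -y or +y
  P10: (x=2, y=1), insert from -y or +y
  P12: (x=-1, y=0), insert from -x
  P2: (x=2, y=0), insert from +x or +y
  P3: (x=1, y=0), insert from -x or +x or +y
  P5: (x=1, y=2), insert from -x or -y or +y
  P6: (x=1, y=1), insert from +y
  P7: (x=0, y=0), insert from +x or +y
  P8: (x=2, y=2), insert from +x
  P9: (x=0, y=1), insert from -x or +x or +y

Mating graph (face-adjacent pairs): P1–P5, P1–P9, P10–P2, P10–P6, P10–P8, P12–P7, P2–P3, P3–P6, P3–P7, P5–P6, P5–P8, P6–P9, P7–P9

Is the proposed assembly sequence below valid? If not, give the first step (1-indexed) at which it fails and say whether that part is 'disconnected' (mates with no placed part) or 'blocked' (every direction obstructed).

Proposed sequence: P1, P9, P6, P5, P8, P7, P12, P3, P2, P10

Invalid at step 10 (blocked)

1. P1@(0, 2) [-x clear] — {P1}
2. P9@(0, 1) [-x clear] — {P1, P9}
3. P6@(1, 1) [+y clear] — {P1, P6, P9}
4. P5@(1, 2) [+y clear] — {P1, P5, P6, P9}
5. P8@(2, 2) [+x clear] — {P1, P5, P6, P8, P9}
6. P7@(0, 0) [+x clear] — {P1, P5, P6, P7, P8, P9}
7. P12@(-1, 0) [-x clear] — {P1, P12, P5, P6, P7, P8, P9}
8. P3@(1, 0) [+x clear] — {P1, P12, P3, P5, P6, P7, P8, P9}
9. P2@(2, 0) [+x clear] — {P1, P12, P2, P3, P5, P6, P7, P8, P9}
10. P10@(2, 1) — -y/+y all obstructed ⇒ blocked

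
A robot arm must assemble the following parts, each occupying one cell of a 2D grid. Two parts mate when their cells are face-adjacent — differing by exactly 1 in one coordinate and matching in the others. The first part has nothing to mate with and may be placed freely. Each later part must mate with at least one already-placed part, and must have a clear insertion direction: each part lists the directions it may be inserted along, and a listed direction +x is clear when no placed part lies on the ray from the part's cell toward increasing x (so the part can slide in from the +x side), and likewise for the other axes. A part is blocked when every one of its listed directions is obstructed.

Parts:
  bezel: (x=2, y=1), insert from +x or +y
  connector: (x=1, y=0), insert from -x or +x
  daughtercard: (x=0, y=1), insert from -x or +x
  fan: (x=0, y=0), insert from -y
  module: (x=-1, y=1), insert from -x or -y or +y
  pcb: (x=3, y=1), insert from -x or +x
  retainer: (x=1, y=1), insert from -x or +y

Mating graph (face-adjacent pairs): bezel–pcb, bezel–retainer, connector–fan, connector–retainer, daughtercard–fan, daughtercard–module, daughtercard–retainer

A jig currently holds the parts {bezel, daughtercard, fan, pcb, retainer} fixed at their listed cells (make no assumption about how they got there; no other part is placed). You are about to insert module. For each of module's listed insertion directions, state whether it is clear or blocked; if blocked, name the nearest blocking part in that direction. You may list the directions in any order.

+y: clear; -x: clear; -y: clear

-x: ray from module(-1, 1) has no placed part ⇒ clear
-y: ray from module(-1, 1) has no placed part ⇒ clear
+y: ray from module(-1, 1) has no placed part ⇒ clear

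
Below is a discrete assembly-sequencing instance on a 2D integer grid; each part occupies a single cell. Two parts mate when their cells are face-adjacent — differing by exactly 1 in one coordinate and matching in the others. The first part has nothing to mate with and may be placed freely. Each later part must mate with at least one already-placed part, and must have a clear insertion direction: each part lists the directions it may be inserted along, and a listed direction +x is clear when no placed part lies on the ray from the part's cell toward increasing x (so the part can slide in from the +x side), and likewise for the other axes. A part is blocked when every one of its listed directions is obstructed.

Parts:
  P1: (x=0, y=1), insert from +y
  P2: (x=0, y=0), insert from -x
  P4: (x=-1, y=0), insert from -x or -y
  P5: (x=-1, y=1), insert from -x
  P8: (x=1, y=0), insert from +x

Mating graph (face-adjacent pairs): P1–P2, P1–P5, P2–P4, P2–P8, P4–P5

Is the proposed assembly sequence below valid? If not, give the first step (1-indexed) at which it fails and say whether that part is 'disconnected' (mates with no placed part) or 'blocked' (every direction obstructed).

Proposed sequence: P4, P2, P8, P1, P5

1. P4@(-1, 0) [-x clear] — {P4}
2. P2@(0, 0) — -x all obstructed ⇒ blocked

Invalid at step 2 (blocked)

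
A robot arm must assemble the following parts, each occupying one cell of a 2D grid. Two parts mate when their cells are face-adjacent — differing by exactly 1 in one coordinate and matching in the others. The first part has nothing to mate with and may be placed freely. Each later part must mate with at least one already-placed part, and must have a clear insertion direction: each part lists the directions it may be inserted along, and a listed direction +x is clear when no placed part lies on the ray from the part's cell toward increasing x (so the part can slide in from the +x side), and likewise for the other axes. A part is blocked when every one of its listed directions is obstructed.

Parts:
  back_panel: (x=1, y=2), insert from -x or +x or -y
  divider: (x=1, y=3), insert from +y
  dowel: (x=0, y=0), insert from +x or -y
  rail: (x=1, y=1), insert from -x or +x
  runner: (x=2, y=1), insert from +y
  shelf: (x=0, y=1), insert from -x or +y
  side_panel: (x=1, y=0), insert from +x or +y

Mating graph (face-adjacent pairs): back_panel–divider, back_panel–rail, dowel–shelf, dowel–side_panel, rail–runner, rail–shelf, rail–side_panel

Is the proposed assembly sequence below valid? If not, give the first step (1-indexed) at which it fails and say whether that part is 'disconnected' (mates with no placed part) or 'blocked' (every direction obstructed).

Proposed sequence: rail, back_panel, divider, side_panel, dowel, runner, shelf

1. rail@(1, 1) [-x clear] — {rail}
2. back_panel@(1, 2) [-x clear] — {back_panel, rail}
3. divider@(1, 3) [+y clear] — {back_panel, divider, rail}
4. side_panel@(1, 0) [+x clear] — {back_panel, divider, rail, side_panel}
5. dowel@(0, 0) [-y clear] — {back_panel, divider, dowel, rail, side_panel}
6. runner@(2, 1) [+y clear] — {back_panel, divider, dowel, rail, runner, side_panel}
7. shelf@(0, 1) [-x clear] — {back_panel, divider, dowel, rail, runner, shelf, side_panel}

Valid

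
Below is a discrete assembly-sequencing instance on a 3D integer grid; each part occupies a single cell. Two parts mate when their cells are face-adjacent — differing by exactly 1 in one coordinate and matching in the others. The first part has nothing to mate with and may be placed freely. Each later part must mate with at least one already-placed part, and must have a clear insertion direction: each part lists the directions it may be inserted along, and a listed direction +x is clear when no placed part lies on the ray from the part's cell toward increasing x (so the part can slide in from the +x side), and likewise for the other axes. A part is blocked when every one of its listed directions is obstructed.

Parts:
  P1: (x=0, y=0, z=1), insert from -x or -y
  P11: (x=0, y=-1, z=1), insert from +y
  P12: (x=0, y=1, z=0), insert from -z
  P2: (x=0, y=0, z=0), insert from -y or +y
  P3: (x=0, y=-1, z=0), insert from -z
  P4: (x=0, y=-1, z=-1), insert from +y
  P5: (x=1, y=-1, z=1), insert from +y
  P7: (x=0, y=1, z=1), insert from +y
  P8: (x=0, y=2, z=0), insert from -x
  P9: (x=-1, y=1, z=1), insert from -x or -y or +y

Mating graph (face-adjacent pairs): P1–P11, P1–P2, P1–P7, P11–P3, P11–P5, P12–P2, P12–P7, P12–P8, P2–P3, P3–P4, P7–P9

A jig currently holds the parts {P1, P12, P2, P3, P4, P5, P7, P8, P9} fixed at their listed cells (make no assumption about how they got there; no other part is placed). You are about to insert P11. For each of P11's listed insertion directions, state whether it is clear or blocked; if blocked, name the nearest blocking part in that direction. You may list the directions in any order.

+y: nearest on ray is P1@(0, 0, 1) ⇒ blocked

+y: blocked by P1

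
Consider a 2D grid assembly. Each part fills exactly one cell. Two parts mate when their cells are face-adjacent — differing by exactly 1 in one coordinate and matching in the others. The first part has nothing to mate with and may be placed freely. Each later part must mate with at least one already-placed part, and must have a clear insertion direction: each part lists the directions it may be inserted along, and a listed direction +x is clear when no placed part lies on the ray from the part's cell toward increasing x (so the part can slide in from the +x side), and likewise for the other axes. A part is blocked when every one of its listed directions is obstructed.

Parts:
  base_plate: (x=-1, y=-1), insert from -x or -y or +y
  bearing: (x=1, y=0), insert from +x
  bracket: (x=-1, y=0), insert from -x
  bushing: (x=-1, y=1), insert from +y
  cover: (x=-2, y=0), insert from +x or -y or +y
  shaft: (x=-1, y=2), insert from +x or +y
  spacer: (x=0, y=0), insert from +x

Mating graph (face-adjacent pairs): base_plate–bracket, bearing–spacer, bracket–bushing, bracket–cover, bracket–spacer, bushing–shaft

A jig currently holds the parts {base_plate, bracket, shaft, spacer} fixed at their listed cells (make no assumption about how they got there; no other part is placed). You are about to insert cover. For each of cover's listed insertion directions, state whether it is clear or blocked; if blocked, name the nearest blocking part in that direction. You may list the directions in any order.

+x: nearest on ray is bracket@(-1, 0) ⇒ blocked
-y: ray from cover(-2, 0) has no placed part ⇒ clear
+y: ray from cover(-2, 0) has no placed part ⇒ clear

+x: blocked by bracket; +y: clear; -y: clear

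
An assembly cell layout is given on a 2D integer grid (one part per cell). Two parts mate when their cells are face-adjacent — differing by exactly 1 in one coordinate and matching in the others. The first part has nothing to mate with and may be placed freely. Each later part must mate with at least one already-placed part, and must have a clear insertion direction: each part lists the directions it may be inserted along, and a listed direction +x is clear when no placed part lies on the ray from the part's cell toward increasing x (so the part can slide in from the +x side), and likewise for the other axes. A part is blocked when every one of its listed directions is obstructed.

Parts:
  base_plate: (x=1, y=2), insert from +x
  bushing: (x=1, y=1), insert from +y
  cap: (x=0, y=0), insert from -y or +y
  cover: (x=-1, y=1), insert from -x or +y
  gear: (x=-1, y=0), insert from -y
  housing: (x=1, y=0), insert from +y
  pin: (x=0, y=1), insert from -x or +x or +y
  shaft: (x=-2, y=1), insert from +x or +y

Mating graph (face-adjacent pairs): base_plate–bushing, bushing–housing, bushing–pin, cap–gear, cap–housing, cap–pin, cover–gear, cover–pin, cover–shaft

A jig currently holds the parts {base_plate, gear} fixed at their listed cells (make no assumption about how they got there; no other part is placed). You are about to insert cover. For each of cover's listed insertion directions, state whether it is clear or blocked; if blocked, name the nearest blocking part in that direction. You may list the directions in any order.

-x: ray from cover(-1, 1) has no placed part ⇒ clear
+y: ray from cover(-1, 1) has no placed part ⇒ clear

+y: clear; -x: clear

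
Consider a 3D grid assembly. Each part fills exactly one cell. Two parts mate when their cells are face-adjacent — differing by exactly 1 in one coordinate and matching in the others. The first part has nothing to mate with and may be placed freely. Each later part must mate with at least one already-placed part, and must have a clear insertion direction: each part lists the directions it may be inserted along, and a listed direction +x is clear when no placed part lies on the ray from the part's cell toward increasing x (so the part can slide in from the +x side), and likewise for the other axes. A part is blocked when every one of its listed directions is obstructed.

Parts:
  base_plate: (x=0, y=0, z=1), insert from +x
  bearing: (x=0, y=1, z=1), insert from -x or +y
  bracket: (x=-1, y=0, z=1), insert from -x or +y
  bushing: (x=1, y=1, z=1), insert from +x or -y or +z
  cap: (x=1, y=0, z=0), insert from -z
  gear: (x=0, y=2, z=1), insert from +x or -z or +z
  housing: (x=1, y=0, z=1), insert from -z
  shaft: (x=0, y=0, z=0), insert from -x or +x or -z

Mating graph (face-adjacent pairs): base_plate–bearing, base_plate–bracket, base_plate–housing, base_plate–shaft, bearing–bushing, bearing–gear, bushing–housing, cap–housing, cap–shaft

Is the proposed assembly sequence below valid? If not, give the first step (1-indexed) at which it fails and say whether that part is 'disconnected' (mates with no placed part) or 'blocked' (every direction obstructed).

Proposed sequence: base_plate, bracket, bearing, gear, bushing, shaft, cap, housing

1. base_plate@(0, 0, 1) [+x clear] — {base_plate}
2. bracket@(-1, 0, 1) [-x clear] — {base_plate, bracket}
3. bearing@(0, 1, 1) [-x clear] — {base_plate, bearing, bracket}
4. gear@(0, 2, 1) [+x clear] — {base_plate, bearing, bracket, gear}
5. bushing@(1, 1, 1) [+x clear] — {base_plate, bearing, bracket, bushing, gear}
6. shaft@(0, 0, 0) [-x clear] — {base_plate, bearing, bracket, bushing, gear, shaft}
7. cap@(1, 0, 0) [-z clear] — {base_plate, bearing, bracket, bushing, cap, gear, shaft}
8. housing@(1, 0, 1) — -z all obstructed ⇒ blocked

Invalid at step 8 (blocked)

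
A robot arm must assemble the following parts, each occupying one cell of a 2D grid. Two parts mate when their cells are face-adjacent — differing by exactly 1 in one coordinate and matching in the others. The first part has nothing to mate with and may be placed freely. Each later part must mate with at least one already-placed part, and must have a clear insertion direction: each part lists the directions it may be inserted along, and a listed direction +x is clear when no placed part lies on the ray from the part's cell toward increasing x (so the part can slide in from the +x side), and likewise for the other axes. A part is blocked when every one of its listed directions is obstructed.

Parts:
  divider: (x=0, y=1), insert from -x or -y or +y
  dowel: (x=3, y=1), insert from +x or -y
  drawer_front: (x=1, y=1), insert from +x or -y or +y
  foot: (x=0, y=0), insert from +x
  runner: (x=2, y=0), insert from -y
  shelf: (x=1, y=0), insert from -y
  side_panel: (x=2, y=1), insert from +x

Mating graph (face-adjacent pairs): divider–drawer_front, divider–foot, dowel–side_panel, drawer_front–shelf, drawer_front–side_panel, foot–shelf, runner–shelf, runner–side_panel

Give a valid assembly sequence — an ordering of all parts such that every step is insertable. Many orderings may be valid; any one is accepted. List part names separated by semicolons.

1. side_panel@(2, 1) [+x clear] — {side_panel}
2. dowel@(3, 1) [+x clear] — {dowel, side_panel}
3. drawer_front@(1, 1) [-y clear] — {dowel, drawer_front, side_panel}
4. divider@(0, 1) [-x clear] — {divider, dowel, drawer_front, side_panel}
5. foot@(0, 0) [+x clear] — {divider, dowel, drawer_front, foot, side_panel}
6. runner@(2, 0) [-y clear] — {divider, dowel, drawer_front, foot, runner, side_panel}
7. shelf@(1, 0) [-y clear] — {divider, dowel, drawer_front, foot, runner, shelf, side_panel}

side_panel; dowel; drawer_front; divider; foot; runner; shelf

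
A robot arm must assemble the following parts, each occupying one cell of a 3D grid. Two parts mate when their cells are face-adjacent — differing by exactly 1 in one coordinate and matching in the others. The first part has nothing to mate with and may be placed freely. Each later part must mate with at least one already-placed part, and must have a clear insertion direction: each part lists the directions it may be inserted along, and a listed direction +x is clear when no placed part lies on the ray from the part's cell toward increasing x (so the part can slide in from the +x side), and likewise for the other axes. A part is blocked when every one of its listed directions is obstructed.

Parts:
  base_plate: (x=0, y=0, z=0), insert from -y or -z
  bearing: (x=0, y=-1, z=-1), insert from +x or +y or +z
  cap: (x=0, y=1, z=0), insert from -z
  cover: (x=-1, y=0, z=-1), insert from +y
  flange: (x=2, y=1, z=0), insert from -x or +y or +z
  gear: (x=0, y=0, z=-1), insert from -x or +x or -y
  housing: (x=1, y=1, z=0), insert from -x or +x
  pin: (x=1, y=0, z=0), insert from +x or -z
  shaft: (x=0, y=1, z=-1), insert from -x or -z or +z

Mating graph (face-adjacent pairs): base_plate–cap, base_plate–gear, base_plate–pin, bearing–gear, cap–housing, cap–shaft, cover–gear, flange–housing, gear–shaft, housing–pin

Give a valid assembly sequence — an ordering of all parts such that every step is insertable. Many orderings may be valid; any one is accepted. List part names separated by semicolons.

1. gear@(0, 0, -1) [-x clear] — {gear}
2. bearing@(0, -1, -1) [+x clear] — {bearing, gear}
3. base_plate@(0, 0, 0) [-y clear] — {base_plate, bearing, gear}
4. pin@(1, 0, 0) [+x clear] — {base_plate, bearing, gear, pin}
5. housing@(1, 1, 0) [-x clear] — {base_plate, bearing, gear, housing, pin}
6. flange@(2, 1, 0) [+y clear] — {base_plate, bearing, flange, gear, housing, pin}
7. cover@(-1, 0, -1) [+y clear] — {base_plate, bearing, cover, flange, gear, housing, pin}
8. cap@(0, 1, 0) [-z clear] — {base_plate, bearing, cap, cover, flange, gear, housing, pin}
9. shaft@(0, 1, -1) [-x clear] — {base_plate, bearing, cap, cover, flange, gear, housing, pin, shaft}

gear; bearing; base_plate; pin; housing; flange; cover; cap; shaft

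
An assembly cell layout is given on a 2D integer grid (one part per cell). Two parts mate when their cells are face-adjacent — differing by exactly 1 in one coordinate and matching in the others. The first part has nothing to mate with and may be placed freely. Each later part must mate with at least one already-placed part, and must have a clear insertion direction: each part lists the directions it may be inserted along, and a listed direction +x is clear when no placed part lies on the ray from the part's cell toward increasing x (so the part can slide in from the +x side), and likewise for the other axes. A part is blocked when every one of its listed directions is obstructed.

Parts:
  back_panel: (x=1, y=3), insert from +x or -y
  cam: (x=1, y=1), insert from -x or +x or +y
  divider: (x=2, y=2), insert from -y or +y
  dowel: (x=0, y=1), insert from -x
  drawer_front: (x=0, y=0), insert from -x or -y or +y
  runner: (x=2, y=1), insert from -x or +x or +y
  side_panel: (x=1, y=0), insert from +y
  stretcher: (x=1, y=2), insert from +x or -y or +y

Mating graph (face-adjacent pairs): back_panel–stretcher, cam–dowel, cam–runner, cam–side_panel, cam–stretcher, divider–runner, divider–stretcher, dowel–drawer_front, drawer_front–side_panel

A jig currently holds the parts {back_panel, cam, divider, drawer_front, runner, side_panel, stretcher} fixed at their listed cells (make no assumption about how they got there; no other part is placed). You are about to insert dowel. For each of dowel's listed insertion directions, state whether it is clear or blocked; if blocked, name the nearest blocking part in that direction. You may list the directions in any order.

-x: clear

-x: ray from dowel(0, 1) has no placed part ⇒ clear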